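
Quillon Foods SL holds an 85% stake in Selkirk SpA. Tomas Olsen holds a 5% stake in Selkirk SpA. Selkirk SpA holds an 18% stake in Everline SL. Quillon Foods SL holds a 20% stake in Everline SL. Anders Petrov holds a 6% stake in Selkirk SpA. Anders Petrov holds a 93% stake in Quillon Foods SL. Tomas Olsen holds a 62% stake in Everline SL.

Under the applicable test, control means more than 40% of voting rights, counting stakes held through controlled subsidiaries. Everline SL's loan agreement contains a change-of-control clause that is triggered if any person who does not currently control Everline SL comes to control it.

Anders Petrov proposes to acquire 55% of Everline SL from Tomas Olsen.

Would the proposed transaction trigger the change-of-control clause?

The purchase adds only to Anders's holdings (Tomas's stake shrinks), so Anders is the only person who could newly come to control Everline.
Anders holds 93% of Quillon, so Anders controls Quillon.
Anders and Quillon together hold 6% + 85% = 91% of Selkirk, so Anders controls Selkirk.
In Everline, Anders's side holds only 20% + 18% = 38%, not > 40%.
So before the transaction, Anders does not control Everline.
After the purchase, Anders holds 55% of Everline directly, and Tomas's stake falls to 7%.
Quillon and Selkirk and Anders together hold 20% + 18% + 55% = 93% of Everline, so Anders controls Everline.
Anders did not control Everline before and does after, so the clause is triggered.

Yes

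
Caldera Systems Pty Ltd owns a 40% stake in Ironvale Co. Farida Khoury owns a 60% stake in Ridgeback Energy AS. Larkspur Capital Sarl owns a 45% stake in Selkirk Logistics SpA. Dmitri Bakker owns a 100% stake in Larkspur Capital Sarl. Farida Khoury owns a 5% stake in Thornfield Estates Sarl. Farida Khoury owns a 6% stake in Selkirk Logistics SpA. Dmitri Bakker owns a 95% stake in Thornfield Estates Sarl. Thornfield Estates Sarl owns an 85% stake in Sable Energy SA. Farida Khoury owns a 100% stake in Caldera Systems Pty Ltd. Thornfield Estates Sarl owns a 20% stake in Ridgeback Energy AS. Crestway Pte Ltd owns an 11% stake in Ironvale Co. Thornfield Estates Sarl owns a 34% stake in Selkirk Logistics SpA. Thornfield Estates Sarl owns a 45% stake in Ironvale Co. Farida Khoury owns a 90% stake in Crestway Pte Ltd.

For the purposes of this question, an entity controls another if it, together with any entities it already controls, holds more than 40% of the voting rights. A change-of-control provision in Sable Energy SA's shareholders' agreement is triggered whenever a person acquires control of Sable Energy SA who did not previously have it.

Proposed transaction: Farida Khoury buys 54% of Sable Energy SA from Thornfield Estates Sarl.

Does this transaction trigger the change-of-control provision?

The purchase adds only to Farida's holdings (Thornfield's stake shrinks), so Farida is the only person who could newly come to control Sable.
Farida holds 60% of Ridgeback, so Farida controls Ridgeback.
Farida holds 90% of Crestway, so Farida controls Crestway.
Farida holds 100% of Caldera, so Farida controls Caldera.
Crestway and Caldera together hold 11% + 40% = 51% of Ironvale, so Farida controls Ironvale.
Neither Farida nor any entity Farida controls holds any voting interest in Sable.
So before the transaction, Farida does not control Sable.
After the purchase, Farida holds 54% of Sable directly, and Thornfield's stake falls to 31%.
Farida holds 54% of Sable, so Farida controls Sable.
Farida did not control Sable before and does after, so the clause is triggered.

Yes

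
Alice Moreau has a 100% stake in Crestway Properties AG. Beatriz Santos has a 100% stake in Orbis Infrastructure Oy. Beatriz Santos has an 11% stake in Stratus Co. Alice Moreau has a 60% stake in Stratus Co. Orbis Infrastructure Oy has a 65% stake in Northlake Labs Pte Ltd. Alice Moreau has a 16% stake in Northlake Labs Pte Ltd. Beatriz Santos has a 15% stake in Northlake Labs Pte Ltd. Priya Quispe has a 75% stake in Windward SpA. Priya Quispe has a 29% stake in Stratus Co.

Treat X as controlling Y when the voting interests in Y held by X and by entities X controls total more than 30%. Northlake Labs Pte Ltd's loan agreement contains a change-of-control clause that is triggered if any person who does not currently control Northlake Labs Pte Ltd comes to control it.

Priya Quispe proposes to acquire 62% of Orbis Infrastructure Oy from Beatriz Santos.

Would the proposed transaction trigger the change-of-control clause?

The purchase adds only to Priya's holdings (Beatriz's stake shrinks), so Priya is the only person who could newly come to control Northlake.
Priya holds 75% of Windward, so Priya controls Windward.
Neither Priya nor any entity Priya controls holds any voting interest in Northlake.
So before the transaction, Priya does not control Northlake.
After the purchase, Priya holds 62% of Orbis directly, and Beatriz's stake falls to 38%.
Priya holds 62% of Orbis, so Priya controls Orbis.
Orbis holds 65% of Northlake, so Priya controls Northlake.
Priya did not control Northlake before and does after, so the clause is triggered.

Yes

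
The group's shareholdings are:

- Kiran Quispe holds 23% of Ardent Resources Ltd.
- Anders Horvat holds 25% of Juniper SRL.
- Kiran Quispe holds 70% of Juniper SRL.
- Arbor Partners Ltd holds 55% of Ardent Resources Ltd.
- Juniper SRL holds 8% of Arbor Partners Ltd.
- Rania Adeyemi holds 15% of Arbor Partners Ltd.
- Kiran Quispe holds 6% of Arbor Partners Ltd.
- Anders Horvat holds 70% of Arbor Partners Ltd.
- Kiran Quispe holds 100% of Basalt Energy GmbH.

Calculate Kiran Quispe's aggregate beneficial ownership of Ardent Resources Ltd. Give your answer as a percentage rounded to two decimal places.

29.38%

Kiran reaches Ardent along 3 paths.
Via Juniper → Arbor: 70% × 8% × 55% = 3.08%.
Via Arbor: 6% × 55% = 3.3%.
Direct stake: 23% = 23%.
Total: 3.08% + 3.3% + 23% = 29.38%.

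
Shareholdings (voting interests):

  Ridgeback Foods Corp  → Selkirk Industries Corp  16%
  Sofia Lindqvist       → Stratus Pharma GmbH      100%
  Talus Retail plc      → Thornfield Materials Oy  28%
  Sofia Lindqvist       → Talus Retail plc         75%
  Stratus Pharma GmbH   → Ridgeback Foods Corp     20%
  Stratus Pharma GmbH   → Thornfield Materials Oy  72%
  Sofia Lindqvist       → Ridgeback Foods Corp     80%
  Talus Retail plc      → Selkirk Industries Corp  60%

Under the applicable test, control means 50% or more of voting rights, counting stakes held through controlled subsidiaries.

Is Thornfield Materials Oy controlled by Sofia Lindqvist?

Sofia holds 100% of Stratus, so Sofia controls Stratus.
Sofia holds 75% of Talus, so Sofia controls Talus.
Talus and Stratus together hold 28% + 72% = 100% of Thornfield, so Sofia controls Thornfield.

Yes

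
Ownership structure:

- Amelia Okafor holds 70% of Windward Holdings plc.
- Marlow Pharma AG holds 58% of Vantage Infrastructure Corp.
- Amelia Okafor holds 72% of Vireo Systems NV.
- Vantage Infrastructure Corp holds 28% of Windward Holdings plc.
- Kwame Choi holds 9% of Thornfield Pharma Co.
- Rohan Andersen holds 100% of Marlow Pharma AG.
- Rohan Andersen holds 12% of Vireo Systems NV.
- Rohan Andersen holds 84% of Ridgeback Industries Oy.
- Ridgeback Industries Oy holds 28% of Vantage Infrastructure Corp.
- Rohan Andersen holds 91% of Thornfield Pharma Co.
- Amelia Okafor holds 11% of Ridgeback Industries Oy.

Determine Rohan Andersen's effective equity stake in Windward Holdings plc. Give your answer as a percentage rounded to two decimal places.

Rohan reaches Windward along 2 paths.
Via Marlow → Vantage: 100% × 58% × 28% = 16.24%.
Via Ridgeback → Vantage: 84% × 28% × 28% = 6.5856%.
Total: 16.24% + 6.5856% = 22.8256%.
Rounded: 22.83%.

22.83%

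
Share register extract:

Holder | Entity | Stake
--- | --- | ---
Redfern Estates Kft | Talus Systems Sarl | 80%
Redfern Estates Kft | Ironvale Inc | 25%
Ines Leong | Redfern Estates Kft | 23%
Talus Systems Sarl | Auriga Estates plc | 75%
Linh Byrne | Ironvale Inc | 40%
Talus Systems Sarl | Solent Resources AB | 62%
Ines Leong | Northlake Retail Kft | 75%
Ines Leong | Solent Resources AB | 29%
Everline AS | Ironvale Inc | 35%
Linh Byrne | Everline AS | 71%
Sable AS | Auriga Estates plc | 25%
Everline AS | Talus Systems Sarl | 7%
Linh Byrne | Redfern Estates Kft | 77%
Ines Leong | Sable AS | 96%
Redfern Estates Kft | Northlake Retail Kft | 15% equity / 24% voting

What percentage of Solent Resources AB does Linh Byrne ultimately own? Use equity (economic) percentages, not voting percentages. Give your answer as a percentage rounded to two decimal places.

Linh reaches Solent along 2 paths.
Via Everline → Talus: 71% × 7% × 62% = 3.0814%.
Via Redfern → Talus: 77% × 80% × 62% = 38.192%.
Total: 3.0814% + 38.192% = 41.2734%.
Rounded: 41.27%.

41.27%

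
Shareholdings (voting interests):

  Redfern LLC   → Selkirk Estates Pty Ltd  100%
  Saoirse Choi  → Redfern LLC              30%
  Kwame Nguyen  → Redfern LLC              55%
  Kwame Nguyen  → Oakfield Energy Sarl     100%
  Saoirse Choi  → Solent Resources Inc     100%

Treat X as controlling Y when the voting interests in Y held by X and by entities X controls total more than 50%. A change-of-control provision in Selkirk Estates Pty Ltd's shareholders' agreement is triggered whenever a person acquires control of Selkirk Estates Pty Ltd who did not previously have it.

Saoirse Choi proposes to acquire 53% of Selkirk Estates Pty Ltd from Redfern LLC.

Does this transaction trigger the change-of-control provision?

Yes

The purchase adds only to Saoirse's holdings (Redfern's stake shrinks), so Saoirse is the only person who could newly come to control Selkirk.
Saoirse holds 100% of Solent, so Saoirse controls Solent.
Neither Saoirse nor any entity Saoirse controls holds any voting interest in Selkirk.
So before the transaction, Saoirse does not control Selkirk.
After the purchase, Saoirse holds 53% of Selkirk directly, and Redfern's stake falls to 47%.
Saoirse holds 53% of Selkirk, so Saoirse controls Selkirk.
Saoirse did not control Selkirk before and does after, so the clause is triggered.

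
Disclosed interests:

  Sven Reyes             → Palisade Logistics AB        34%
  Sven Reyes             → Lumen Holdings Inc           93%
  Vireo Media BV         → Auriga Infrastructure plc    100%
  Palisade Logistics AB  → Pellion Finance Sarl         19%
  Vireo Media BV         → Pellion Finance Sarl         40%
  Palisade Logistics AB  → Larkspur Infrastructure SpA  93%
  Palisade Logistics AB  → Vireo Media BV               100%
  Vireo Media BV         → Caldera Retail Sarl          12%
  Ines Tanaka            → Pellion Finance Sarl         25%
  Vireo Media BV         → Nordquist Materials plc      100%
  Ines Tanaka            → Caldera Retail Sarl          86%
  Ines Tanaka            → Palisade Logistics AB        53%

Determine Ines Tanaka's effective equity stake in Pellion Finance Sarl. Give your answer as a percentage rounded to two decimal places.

56.27%

Ines reaches Pellion along 3 paths.
Direct stake: 25% = 25%.
Via Palisade: 53% × 19% = 10.07%.
Via Palisade → Vireo: 53% × 100% × 40% = 21.2%.
Total: 25% + 10.07% + 21.2% = 56.27%.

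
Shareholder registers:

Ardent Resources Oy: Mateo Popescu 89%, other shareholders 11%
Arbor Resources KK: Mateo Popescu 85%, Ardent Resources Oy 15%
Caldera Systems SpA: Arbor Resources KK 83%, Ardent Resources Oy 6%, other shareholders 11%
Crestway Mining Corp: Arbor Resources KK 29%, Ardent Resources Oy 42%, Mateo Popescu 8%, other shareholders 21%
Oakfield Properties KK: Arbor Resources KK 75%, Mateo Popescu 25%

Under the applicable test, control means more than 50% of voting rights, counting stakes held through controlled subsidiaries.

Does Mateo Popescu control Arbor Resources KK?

Mateo holds 89% of Ardent, so Mateo controls Ardent.
Mateo and Ardent together hold 85% + 15% = 100% of Arbor, so Mateo controls Arbor.

Yes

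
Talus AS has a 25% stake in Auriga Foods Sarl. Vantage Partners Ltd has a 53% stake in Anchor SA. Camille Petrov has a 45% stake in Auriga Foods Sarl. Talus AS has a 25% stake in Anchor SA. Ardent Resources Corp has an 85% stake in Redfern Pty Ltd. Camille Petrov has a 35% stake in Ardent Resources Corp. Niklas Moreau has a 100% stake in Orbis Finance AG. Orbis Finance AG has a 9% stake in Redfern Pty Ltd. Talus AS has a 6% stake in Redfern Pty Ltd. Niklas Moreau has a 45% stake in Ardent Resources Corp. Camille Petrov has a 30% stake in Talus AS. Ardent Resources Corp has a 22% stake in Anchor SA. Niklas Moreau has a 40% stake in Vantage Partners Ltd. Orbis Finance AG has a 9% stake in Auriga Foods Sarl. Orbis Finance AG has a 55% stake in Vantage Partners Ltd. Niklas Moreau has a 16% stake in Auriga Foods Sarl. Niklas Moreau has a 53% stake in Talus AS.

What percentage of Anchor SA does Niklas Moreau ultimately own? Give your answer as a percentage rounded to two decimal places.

Niklas reaches Anchor along 4 paths.
Via Orbis → Vantage: 100% × 55% × 53% = 29.15%.
Via Vantage: 40% × 53% = 21.2%.
Via Talus: 53% × 25% = 13.25%.
Via Ardent: 45% × 22% = 9.9%.
Total: 29.15% + 21.2% + 13.25% + 9.9% = 73.5%.
Rounded: 73.50%.

73.50%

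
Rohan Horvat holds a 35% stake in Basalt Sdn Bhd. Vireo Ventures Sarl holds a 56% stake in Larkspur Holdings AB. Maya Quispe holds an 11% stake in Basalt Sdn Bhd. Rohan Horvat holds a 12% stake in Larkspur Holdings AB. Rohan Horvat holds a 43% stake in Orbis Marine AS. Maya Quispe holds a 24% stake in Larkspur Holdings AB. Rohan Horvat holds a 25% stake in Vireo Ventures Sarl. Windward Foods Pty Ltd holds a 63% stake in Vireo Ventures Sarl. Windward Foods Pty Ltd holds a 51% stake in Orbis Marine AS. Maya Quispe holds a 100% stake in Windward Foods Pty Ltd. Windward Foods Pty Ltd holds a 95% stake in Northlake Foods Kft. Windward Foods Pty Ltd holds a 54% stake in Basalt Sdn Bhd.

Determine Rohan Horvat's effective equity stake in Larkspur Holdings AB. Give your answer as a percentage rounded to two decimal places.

Rohan reaches Larkspur along 2 paths.
Direct stake: 12% = 12%.
Via Vireo: 25% × 56% = 14%.
Total: 12% + 14% = 26%.
Rounded: 26.00%.

26.00%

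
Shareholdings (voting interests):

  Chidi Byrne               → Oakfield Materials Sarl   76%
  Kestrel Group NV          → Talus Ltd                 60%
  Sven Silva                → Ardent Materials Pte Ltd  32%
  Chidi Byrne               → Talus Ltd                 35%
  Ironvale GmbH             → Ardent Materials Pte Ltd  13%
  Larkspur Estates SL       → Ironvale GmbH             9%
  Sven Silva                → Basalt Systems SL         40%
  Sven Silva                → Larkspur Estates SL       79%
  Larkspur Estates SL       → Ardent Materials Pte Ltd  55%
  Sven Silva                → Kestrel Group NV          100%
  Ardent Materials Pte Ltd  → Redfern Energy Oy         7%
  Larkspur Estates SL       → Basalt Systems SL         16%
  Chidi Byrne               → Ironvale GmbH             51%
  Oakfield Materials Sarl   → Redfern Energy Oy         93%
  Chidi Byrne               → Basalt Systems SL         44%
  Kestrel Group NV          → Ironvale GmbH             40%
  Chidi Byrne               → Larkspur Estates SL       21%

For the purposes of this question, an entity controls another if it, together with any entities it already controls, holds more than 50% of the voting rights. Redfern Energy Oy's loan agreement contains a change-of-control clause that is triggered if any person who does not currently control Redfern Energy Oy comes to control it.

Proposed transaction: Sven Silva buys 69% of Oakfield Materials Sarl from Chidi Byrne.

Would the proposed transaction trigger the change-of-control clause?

Yes

The purchase adds only to Sven's holdings (Chidi's stake shrinks), so Sven is the only person who could newly come to control Redfern.
Sven holds 79% of Larkspur, so Sven controls Larkspur.
Larkspur and Sven together hold 16% + 40% = 56% of Basalt, so Sven controls Basalt.
Sven holds 100% of Kestrel, so Sven controls Kestrel.
Sven and Larkspur together hold 32% + 55% = 87% of Ardent, so Sven controls Ardent.
Kestrel holds 60% of Talus, so Sven controls Talus.
In Redfern, Sven's side holds only 7%, not > 50%.
So before the transaction, Sven does not control Redfern.
After the purchase, Sven holds 69% of Oakfield directly, and Chidi's stake falls to 7%.
Sven holds 69% of Oakfield, so Sven controls Oakfield.
Oakfield and Ardent together hold 93% + 7% = 100% of Redfern, so Sven controls Redfern.
Sven did not control Redfern before and does after, so the clause is triggered.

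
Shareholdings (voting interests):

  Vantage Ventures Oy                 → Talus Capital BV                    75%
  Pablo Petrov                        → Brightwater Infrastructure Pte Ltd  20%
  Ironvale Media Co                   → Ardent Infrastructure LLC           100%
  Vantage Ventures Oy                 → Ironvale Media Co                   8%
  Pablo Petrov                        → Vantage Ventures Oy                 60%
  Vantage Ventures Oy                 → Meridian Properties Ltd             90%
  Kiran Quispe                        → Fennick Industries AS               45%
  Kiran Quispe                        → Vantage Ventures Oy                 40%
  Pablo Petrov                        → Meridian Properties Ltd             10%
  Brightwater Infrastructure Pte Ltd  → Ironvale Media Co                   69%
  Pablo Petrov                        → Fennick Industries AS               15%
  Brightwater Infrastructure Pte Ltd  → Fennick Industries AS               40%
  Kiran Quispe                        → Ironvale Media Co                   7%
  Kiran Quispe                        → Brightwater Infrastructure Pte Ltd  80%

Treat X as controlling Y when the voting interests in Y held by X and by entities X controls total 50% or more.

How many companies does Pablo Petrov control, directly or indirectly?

Pablo holds 60% of Vantage, so Pablo controls Vantage.
Vantage holds 75% of Talus, so Pablo controls Talus.
Pablo and Vantage together hold 10% + 90% = 100% of Meridian, so Pablo controls Meridian.
No other company's threshold is met.
Pablo controls 3 companies.

3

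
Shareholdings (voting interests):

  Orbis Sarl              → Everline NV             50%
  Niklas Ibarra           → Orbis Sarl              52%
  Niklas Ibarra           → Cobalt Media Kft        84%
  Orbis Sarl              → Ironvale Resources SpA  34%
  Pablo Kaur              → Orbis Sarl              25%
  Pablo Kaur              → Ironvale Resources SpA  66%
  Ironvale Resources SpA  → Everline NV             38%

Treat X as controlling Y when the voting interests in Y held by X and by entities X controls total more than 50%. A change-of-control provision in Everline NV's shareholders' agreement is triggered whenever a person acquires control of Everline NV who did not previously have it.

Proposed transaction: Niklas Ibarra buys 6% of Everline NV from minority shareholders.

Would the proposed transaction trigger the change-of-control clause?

Yes

The purchase changes only Niklas's holdings, so Niklas is the only person who could newly come to control Everline.
Niklas holds 84% of Cobalt, so Niklas controls Cobalt.
Niklas holds 52% of Orbis, so Niklas controls Orbis.
In Everline, Niklas's side holds only 50%, not > 50%.
So before the transaction, Niklas does not control Everline.
After the purchase, Niklas holds 6% of Everline directly.
Orbis and Niklas together hold 50% + 6% = 56% of Everline, so Niklas controls Everline.
Niklas did not control Everline before and does after, so the clause is triggered.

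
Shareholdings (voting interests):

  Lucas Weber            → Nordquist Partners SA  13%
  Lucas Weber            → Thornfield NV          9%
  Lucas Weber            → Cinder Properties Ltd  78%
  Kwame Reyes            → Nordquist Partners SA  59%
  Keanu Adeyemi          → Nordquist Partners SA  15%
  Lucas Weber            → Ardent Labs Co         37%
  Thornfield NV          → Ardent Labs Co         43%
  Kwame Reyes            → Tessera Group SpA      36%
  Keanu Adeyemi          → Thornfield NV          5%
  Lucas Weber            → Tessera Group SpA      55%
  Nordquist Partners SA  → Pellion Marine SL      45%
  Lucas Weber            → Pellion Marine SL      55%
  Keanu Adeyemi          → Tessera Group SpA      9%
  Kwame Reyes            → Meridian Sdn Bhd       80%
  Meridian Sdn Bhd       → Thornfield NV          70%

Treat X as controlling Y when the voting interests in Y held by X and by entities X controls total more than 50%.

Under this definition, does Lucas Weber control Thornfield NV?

Lucas holds 55% of Tessera, so Lucas controls Tessera.
Lucas holds 55% of Pellion, so Lucas controls Pellion.
Lucas holds 78% of Cinder, so Lucas controls Cinder.
In Thornfield, Lucas's side holds only 9%, not > 50%.
So Lucas does not control Thornfield.

No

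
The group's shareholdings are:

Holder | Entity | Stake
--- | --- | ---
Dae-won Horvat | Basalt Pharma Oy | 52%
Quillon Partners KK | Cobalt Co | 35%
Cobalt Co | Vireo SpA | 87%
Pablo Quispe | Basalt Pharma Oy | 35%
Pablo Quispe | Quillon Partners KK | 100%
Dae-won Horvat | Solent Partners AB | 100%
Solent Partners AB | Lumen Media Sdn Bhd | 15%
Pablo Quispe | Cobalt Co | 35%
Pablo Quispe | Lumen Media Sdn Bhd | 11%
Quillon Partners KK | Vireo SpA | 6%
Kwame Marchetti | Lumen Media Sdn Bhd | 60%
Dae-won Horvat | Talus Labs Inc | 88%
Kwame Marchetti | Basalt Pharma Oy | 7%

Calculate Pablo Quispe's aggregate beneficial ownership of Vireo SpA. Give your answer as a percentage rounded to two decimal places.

Pablo reaches Vireo along 3 paths.
Via Cobalt: 35% × 87% = 30.45%.
Via Quillon → Cobalt: 100% × 35% × 87% = 30.45%.
Via Quillon: 100% × 6% = 6%.
Total: 30.45% + 30.45% + 6% = 66.9%.
Rounded: 66.90%.

66.90%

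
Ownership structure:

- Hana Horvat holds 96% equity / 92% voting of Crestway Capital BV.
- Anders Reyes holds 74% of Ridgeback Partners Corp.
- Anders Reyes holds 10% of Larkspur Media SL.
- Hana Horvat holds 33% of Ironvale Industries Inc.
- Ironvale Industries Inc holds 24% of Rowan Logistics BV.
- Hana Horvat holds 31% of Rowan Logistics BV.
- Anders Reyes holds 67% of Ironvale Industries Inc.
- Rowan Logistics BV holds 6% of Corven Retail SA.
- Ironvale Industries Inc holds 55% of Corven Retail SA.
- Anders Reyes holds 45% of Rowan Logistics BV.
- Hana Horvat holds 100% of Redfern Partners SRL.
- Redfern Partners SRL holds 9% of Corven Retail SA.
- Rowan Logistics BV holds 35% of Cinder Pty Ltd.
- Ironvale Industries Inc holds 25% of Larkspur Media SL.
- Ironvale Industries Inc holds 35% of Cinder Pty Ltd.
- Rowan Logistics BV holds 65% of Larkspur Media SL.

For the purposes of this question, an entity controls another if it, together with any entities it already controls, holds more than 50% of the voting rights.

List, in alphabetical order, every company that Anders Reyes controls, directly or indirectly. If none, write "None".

Cinder Pty Ltd, Corven Retail SA, Ironvale Industries Inc, Larkspur Media SL, Ridgeback Partners Corp, Rowan Logistics BV

Anders holds 67% of Ironvale, so Anders controls Ironvale.
Anders and Ironvale together hold 45% + 24% = 69% of Rowan, so Anders controls Rowan.
Rowan and Anders and Ironvale together hold 65% + 10% + 25% = 100% of Larkspur, so Anders controls Larkspur.
Rowan and Ironvale together hold 6% + 55% = 61% of Corven, so Anders controls Corven.
Anders holds 74% of Ridgeback, so Anders controls Ridgeback.
Rowan and Ironvale together hold 35% + 35% = 70% of Cinder, so Anders controls Cinder.
No other company's threshold is met.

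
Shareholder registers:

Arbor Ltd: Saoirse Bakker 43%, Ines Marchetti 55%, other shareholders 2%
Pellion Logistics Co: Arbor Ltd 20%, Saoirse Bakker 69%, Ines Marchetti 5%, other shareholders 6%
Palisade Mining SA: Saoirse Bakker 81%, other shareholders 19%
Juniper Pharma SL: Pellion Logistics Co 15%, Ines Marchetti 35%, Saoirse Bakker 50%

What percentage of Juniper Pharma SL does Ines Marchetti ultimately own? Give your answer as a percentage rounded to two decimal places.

37.40%

Ines reaches Juniper along 3 paths.
Via Arbor → Pellion: 55% × 20% × 15% = 1.65%.
Via Pellion: 5% × 15% = 0.75%.
Direct stake: 35% = 35%.
Total: 1.65% + 0.75% + 35% = 37.4%.
Rounded: 37.40%.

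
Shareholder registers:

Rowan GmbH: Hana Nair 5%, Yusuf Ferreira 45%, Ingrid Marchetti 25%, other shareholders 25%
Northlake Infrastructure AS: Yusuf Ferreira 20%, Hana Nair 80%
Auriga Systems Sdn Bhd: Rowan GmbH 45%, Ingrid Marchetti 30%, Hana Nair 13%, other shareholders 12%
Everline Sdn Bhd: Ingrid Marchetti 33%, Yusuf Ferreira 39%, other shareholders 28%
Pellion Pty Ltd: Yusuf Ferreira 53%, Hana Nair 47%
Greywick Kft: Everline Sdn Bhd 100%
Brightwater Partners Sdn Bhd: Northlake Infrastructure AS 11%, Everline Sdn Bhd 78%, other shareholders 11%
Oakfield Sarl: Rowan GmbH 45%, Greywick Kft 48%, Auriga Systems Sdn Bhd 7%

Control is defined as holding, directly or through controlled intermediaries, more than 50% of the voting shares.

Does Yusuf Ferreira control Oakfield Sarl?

Yusuf holds 53% of Pellion, so Yusuf controls Pellion.
Neither Yusuf nor any entity Yusuf controls holds any voting interest in Oakfield.
So Yusuf does not control Oakfield.

No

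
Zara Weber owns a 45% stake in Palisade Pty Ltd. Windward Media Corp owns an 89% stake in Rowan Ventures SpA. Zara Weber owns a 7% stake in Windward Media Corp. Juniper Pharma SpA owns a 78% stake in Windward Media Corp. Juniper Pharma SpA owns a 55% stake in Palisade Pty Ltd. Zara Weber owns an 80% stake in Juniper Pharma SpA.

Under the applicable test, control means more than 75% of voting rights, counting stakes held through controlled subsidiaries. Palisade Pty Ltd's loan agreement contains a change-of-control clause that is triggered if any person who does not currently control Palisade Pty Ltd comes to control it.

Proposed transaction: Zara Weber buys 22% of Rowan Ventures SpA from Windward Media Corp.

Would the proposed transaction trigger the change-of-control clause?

No

The purchase adds only to Zara's holdings (Windward's stake shrinks), so Zara is the only person who could newly come to control Palisade.
Zara holds 80% of Juniper, so Zara controls Juniper.
Juniper and Zara together hold 55% + 45% = 100% of Palisade, so Zara controls Palisade.
So Zara already controls Palisade before the transaction.
After the purchase, Zara holds 22% of Rowan directly, and Windward's stake falls to 67%.
Zara controlled Palisade already, so this is not a new person acquiring control; every other person's position is unchanged or reduced.
No new person acquires control, so the clause is not triggered.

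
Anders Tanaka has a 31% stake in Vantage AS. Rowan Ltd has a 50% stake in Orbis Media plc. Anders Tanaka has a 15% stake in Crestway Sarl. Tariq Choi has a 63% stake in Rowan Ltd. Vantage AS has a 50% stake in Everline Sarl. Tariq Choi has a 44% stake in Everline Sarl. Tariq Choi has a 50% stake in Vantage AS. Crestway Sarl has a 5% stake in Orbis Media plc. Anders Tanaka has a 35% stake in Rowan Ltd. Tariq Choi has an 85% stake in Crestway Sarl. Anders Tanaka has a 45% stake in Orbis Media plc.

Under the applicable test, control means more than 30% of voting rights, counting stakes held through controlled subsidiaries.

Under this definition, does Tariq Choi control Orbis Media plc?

Yes

Tariq holds 63% of Rowan, so Tariq controls Rowan.
Tariq holds 85% of Crestway, so Tariq controls Crestway.
Rowan and Crestway together hold 50% + 5% = 55% of Orbis, so Tariq controls Orbis.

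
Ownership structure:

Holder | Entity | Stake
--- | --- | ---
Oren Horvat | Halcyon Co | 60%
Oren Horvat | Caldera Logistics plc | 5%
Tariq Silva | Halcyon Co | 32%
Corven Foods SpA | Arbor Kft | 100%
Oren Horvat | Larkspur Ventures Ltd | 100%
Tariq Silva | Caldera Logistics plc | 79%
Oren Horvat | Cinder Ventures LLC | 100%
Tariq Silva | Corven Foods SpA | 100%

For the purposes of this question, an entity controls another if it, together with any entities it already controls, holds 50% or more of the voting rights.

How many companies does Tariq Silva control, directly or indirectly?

Tariq holds 100% of Corven, so Tariq controls Corven.
Corven holds 100% of Arbor, so Tariq controls Arbor.
Tariq holds 79% of Caldera, so Tariq controls Caldera.
No other company's threshold is met.
Tariq controls 3 companies.

3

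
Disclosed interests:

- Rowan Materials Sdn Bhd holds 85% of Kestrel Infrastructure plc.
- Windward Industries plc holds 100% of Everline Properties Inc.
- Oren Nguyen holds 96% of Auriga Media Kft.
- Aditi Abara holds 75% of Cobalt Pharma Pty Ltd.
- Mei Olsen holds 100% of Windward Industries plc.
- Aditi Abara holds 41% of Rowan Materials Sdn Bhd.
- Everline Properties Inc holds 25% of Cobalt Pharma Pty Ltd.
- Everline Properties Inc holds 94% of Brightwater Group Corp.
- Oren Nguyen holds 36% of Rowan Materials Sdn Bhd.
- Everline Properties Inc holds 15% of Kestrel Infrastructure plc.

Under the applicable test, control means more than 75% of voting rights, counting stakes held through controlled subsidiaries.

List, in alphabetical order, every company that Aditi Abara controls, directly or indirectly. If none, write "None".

None

Aditi's largest direct stake is 75% in Cobalt, which does not meet the threshold.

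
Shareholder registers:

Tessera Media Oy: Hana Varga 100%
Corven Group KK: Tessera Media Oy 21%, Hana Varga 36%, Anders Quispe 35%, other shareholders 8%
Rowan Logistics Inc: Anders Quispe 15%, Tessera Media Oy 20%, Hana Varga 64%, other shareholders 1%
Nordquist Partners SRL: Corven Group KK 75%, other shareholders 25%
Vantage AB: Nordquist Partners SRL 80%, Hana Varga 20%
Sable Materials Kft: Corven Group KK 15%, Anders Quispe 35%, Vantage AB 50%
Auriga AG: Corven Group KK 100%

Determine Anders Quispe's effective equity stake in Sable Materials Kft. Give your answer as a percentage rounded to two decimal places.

50.75%

Anders reaches Sable along 3 paths.
Via Corven: 35% × 15% = 5.25%.
Direct stake: 35% = 35%.
Via Corven → Nordquist → Vantage: 35% × 75% × 80% × 50% = 10.5%.
Total: 5.25% + 35% + 10.5% = 50.75%.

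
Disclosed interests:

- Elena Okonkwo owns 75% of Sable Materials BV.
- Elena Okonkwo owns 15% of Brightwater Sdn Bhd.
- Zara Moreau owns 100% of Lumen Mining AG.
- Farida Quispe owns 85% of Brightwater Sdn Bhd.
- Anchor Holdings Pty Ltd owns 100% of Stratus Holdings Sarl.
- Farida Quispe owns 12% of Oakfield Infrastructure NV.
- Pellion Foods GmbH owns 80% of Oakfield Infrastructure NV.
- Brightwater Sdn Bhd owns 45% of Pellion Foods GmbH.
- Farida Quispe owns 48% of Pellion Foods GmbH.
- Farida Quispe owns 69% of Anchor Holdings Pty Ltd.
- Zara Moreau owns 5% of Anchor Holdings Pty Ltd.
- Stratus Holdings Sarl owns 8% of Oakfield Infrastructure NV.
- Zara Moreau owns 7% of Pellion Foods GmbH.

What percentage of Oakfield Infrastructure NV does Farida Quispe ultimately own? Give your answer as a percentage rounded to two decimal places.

86.52%

Farida reaches Oakfield along 4 paths.
Via Pellion: 48% × 80% = 38.4%.
Via Brightwater → Pellion: 85% × 45% × 80% = 30.6%.
Via Anchor → Stratus: 69% × 100% × 8% = 5.52%.
Direct stake: 12% = 12%.
Total: 38.4% + 30.6% + 5.52% + 12% = 86.52%.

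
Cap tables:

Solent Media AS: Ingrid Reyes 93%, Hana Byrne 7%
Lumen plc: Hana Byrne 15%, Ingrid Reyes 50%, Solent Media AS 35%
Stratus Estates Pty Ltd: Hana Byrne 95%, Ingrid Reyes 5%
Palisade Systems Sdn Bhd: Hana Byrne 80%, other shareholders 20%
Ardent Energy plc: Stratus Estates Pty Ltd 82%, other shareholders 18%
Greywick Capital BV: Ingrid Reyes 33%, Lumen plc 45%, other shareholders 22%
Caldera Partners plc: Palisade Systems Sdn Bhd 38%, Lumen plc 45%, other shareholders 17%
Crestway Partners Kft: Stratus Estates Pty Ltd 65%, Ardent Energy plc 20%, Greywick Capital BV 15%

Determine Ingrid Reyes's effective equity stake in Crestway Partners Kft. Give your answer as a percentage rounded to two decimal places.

Ingrid reaches Crestway along 5 paths.
Via Stratus: 5% × 65% = 3.25%.
Via Stratus → Ardent: 5% × 82% × 20% = 0.82%.
Via Greywick: 33% × 15% = 4.95%.
Via Lumen → Greywick: 50% × 45% × 15% = 3.375%.
Via Solent → Lumen → Greywick: 93% × 35% × 45% × 15% = 2.197125%.
Total: 3.25% + 0.82% + 4.95% + 3.375% + 2.197125% = 14.592125%.
Rounded: 14.59%.

14.59%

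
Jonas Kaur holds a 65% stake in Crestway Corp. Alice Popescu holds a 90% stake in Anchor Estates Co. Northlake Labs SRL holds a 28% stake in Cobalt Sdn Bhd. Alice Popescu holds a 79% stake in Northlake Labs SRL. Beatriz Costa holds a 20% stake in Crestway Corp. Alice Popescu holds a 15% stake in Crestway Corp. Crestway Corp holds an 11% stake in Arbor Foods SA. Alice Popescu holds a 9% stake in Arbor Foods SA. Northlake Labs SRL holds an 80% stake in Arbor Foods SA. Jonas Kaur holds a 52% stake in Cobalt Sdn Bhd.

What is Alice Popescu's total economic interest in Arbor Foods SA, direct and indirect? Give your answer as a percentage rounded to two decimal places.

73.85%

Alice reaches Arbor along 3 paths.
Via Northlake: 79% × 80% = 63.2%.
Via Crestway: 15% × 11% = 1.65%.
Direct stake: 9% = 9%.
Total: 63.2% + 1.65% + 9% = 73.85%.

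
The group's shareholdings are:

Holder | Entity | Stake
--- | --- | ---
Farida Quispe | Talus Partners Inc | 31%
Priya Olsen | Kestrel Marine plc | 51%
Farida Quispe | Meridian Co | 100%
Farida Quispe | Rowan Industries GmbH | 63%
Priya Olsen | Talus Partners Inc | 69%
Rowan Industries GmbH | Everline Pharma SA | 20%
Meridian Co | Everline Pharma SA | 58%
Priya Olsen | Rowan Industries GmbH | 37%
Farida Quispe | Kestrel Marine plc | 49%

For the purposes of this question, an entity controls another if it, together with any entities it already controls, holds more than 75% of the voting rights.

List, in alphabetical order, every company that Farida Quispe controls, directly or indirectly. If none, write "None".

Meridian Co

Farida holds 100% of Meridian, so Farida controls Meridian.
No other company's threshold is met.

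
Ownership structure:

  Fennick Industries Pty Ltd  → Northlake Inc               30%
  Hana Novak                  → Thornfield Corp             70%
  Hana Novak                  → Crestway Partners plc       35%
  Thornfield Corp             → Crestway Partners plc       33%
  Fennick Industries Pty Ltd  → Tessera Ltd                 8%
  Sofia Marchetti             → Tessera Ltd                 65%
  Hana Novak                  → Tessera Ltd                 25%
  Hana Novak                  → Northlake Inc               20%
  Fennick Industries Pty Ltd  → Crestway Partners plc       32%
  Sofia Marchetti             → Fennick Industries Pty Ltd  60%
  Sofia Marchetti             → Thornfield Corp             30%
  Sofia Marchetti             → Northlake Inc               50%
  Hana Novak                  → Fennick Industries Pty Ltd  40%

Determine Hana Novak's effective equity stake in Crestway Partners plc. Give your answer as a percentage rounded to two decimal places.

Hana reaches Crestway along 3 paths.
Via Thornfield: 70% × 33% = 23.1%.
Direct stake: 35% = 35%.
Via Fennick: 40% × 32% = 12.8%.
Total: 23.1% + 35% + 12.8% = 70.9%.
Rounded: 70.90%.

70.90%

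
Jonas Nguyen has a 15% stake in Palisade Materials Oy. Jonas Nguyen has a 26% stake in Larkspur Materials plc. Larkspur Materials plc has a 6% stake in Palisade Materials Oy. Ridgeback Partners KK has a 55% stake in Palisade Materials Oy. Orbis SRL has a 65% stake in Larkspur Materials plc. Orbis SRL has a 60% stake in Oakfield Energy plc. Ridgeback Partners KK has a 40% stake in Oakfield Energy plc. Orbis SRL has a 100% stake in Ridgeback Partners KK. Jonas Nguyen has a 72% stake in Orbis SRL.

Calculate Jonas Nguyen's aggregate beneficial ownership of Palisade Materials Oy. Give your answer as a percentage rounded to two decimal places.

Jonas reaches Palisade along 4 paths.
Via Larkspur: 26% × 6% = 1.56%.
Via Orbis → Larkspur: 72% × 65% × 6% = 2.808%.
Direct stake: 15% = 15%.
Via Orbis → Ridgeback: 72% × 100% × 55% = 39.6%.
Total: 1.56% + 2.808% + 15% + 39.6% = 58.968%.
Rounded: 58.97%.

58.97%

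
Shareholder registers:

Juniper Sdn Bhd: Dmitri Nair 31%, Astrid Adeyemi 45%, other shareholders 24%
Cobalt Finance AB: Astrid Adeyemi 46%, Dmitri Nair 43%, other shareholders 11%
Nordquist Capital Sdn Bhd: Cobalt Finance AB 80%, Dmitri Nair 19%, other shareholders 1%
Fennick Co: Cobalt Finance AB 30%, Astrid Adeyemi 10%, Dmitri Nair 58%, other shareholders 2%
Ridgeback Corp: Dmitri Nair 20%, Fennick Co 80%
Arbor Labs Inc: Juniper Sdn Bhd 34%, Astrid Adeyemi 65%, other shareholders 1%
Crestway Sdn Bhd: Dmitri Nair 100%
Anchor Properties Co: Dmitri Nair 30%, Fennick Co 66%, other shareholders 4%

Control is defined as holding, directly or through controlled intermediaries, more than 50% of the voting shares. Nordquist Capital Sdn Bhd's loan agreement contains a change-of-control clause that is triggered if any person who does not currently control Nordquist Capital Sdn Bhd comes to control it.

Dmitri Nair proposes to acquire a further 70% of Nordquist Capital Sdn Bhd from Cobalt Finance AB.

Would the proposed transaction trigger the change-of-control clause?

The purchase adds only to Dmitri's holdings (Cobalt's stake shrinks), so Dmitri is the only person who could newly come to control Nordquist.
Dmitri holds 58% of Fennick, so Dmitri controls Fennick.
Dmitri and Fennick together hold 20% + 80% = 100% of Ridgeback, so Dmitri controls Ridgeback.
Dmitri holds 100% of Crestway, so Dmitri controls Crestway.
Dmitri and Fennick together hold 30% + 66% = 96% of Anchor, so Dmitri controls Anchor.
In Nordquist, Dmitri's side holds only 19%, not > 50%.
So before the transaction, Dmitri does not control Nordquist.
After the purchase, Dmitri's direct stake in Nordquist rises to 19% + 70% = 89%, and Cobalt's stake falls to 10%.
Dmitri holds 89% of Nordquist, so Dmitri controls Nordquist.
Dmitri did not control Nordquist before and does after, so the clause is triggered.

Yes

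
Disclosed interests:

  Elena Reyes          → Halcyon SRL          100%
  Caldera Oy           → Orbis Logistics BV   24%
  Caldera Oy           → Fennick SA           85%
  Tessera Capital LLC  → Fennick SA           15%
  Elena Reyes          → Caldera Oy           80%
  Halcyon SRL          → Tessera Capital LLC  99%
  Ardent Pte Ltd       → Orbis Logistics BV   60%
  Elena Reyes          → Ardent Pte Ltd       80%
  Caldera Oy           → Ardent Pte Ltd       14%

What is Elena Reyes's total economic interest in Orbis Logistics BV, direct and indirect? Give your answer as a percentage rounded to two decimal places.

Elena reaches Orbis along 3 paths.
Via Caldera: 80% × 24% = 19.2%.
Via Caldera → Ardent: 80% × 14% × 60% = 6.72%.
Via Ardent: 80% × 60% = 48%.
Total: 19.2% + 6.72% + 48% = 73.92%.

73.92%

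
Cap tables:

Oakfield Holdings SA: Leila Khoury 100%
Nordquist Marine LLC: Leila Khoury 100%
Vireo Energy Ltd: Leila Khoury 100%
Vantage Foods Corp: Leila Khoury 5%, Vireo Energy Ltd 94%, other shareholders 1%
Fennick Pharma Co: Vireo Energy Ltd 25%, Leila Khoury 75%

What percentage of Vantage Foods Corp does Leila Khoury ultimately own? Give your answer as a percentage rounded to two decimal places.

99.00%

Leila reaches Vantage along 2 paths.
Direct stake: 5% = 5%.
Via Vireo: 100% × 94% = 94%.
Total: 5% + 94% = 99%.
Rounded: 99.00%.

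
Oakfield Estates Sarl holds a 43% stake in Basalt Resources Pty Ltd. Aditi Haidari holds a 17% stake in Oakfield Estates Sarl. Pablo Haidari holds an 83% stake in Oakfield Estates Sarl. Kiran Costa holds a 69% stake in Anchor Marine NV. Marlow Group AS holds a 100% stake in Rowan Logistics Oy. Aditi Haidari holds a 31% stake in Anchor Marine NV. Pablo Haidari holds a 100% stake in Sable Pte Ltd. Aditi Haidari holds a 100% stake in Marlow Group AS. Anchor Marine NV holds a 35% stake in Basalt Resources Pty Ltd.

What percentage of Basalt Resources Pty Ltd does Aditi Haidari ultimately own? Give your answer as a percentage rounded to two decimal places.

18.16%

Aditi reaches Basalt along 2 paths.
Via Anchor: 31% × 35% = 10.85%.
Via Oakfield: 17% × 43% = 7.31%.
Total: 10.85% + 7.31% = 18.16%.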